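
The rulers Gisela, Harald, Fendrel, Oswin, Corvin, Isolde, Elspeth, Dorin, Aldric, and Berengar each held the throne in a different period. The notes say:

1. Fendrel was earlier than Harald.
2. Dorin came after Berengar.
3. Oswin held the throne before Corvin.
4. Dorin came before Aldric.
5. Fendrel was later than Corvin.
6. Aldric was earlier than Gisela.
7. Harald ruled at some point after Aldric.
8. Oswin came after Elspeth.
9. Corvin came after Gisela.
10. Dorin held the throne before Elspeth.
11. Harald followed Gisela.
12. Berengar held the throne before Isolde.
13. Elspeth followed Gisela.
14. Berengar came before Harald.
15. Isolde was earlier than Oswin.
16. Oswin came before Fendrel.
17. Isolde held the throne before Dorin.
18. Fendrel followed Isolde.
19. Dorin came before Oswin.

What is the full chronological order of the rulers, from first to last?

The constraints fix every adjacent pair, so only one ordering works:
Berengar → Isolde → Dorin → Aldric → Gisela → Elspeth → Oswin → Corvin → Fendrel → Harald.

Berengar, Isolde, Dorin, Aldric, Gisela, Elspeth, Oswin, Corvin, Fendrel, Harald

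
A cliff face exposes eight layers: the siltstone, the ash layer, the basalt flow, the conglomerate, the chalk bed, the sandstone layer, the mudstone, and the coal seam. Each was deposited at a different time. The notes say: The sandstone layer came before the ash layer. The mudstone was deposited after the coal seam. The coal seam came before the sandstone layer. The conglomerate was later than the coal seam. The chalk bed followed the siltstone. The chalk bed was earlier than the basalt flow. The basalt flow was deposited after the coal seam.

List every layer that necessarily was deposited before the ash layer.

the coal seam, the sandstone layer

Directly stated before the ash layer: the sandstone layer.
The coal seam reaches the ash layer via the coal seam → the sandstone layer → the ash layer.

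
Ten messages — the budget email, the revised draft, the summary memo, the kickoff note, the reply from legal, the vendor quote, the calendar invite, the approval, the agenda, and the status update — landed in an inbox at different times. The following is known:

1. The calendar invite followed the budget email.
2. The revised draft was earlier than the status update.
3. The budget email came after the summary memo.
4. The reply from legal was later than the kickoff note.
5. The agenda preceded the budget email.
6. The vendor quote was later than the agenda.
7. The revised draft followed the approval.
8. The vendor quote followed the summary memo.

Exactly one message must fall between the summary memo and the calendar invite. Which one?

Tracing the constraints gives the summary memo → the budget email → the calendar invite, so the budget email sits after the summary memo and before the calendar invite.
No other message is forced both after the summary memo and before the calendar invite.

the budget email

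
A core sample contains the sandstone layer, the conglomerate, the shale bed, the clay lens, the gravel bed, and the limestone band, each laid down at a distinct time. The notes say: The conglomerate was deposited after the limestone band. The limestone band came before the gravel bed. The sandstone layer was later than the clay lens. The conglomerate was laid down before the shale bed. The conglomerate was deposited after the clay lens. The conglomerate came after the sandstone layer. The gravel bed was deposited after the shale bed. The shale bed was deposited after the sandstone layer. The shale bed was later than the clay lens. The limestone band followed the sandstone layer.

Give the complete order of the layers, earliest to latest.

the clay lens, the sandstone layer, the limestone band, the conglomerate, the shale bed, the gravel bed

The constraints fix every adjacent pair, so only one ordering works:
the clay lens → the sandstone layer → the limestone band → the conglomerate → the shale bed → the gravel bed.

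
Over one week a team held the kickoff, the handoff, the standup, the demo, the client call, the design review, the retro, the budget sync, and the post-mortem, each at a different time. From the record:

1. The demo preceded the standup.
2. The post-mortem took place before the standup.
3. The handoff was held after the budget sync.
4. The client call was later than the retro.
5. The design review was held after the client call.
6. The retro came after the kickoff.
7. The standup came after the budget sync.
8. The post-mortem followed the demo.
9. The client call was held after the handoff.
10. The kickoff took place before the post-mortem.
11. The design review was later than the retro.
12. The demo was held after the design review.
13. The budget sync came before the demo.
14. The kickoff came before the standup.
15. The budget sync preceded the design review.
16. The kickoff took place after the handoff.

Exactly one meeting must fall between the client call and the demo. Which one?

Tracing the constraints gives the client call → the design review → the demo, so the design review sits after the client call and before the demo.
No other meeting is forced both after the client call and before the demo.

the design review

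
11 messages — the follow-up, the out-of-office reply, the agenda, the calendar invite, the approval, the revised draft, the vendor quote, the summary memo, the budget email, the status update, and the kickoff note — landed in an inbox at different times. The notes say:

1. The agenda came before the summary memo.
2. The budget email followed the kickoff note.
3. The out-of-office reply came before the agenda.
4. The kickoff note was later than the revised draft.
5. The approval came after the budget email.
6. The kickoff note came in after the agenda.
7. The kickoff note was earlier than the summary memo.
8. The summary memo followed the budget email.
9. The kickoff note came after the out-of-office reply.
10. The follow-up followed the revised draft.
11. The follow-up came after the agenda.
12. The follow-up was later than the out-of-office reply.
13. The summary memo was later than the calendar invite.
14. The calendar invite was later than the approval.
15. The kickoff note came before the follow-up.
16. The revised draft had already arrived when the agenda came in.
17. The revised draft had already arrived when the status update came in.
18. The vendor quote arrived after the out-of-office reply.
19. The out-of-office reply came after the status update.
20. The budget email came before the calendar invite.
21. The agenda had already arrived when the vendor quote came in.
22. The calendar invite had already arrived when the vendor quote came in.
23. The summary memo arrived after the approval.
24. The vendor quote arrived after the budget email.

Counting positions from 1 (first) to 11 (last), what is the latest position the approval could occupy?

8

The approval must come before the calendar invite, the summary memo, and the vendor quote — 3 messages forced after it.
Everything else can be placed before the approval in some valid order, so the approval can sit as late as position 11 − 3 = 8.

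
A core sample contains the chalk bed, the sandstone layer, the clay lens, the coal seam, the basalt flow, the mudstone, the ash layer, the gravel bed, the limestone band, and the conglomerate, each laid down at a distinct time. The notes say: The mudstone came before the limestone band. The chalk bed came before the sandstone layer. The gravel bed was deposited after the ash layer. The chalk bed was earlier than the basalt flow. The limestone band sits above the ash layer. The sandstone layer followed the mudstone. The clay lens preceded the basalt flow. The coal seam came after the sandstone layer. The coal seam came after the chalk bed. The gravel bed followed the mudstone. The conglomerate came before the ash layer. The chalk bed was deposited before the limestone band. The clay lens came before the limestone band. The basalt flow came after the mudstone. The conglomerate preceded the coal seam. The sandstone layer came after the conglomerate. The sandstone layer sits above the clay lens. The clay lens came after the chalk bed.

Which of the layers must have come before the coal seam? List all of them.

the chalk bed, the clay lens, the conglomerate, the mudstone, the sandstone layer

Directly stated before the coal seam: the chalk bed, the conglomerate, and the sandstone layer.
The clay lens reaches the coal seam via the clay lens → the sandstone layer → the coal seam.
The mudstone reaches the coal seam via the mudstone → the sandstone layer → the coal seam.
No chain forces the ash layer (or any of the others) ahead of the coal seam.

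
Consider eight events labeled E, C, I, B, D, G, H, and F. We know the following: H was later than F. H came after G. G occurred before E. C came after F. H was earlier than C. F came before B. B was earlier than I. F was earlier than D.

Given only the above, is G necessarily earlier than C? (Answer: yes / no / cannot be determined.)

Chain the constraints: G → H → C. Each link is directly stated, so G comes before C.

yes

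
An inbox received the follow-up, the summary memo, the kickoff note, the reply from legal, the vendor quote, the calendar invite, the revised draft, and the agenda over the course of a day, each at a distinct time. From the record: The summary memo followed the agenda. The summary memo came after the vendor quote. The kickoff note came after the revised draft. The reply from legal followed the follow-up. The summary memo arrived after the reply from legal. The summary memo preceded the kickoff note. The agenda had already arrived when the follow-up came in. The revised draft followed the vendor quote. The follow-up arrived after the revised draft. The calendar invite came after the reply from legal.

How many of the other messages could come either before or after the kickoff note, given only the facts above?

1

Forced before the kickoff note: the agenda, the follow-up, the reply from legal, the revised draft, the summary memo, and the vendor quote.
That leaves the calendar invite with no forced order relative to the kickoff note — 1.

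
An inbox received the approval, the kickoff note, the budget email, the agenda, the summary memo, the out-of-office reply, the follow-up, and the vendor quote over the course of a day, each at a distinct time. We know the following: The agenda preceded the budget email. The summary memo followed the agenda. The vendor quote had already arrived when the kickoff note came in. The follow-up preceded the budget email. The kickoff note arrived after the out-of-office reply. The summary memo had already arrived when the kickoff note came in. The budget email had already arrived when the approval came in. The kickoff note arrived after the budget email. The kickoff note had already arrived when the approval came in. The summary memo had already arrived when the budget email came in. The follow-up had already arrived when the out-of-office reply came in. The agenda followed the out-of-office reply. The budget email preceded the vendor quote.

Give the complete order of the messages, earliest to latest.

the follow-up, the out-of-office reply, the agenda, the summary memo, the budget email, the vendor quote, the kickoff note, the approval

The constraints fix every adjacent pair, so only one ordering works:
the follow-up → the out-of-office reply → the agenda → the summary memo → the budget email → the vendor quote → the kickoff note → the approval.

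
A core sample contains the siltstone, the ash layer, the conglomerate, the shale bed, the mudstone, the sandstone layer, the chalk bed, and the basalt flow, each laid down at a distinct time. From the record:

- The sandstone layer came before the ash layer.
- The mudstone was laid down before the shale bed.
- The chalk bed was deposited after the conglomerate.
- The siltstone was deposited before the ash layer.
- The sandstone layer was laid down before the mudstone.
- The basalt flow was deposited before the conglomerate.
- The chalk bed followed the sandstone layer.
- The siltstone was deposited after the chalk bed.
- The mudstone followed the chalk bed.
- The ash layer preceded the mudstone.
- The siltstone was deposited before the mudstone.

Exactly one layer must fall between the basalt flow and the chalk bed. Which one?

the conglomerate

Tracing the constraints gives the basalt flow → the conglomerate → the chalk bed, so the conglomerate sits after the basalt flow and before the chalk bed.
No other layer is forced both after the basalt flow and before the chalk bed.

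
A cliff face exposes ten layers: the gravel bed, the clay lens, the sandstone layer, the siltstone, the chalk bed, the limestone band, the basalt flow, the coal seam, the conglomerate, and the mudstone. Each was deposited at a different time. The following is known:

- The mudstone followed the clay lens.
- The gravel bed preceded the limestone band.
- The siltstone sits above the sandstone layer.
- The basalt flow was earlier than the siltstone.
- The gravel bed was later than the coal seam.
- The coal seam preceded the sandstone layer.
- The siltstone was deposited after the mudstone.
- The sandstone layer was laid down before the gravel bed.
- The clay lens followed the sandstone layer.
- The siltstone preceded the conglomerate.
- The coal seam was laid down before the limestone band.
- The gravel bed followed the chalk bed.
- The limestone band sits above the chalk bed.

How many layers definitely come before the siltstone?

Directly stated before the siltstone: the basalt flow, the mudstone, and the sandstone layer.
The clay lens reaches the siltstone via the clay lens → the mudstone → the siltstone.
The coal seam reaches the siltstone via the coal seam → the sandstone layer → the siltstone.
That's the basalt flow, the clay lens, the coal seam, the mudstone, and the sandstone layer — 5 in all.

5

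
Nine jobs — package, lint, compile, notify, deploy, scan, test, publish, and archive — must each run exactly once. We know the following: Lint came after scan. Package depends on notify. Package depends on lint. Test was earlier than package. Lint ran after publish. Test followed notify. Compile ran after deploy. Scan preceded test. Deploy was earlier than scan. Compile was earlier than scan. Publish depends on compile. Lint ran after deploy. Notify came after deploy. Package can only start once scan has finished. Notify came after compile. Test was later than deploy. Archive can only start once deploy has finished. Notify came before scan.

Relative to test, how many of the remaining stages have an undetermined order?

3

Forced before test: compile, deploy, notify, and scan; forced after test: package.
That leaves archive, lint, and publish with no forced order relative to test — 3.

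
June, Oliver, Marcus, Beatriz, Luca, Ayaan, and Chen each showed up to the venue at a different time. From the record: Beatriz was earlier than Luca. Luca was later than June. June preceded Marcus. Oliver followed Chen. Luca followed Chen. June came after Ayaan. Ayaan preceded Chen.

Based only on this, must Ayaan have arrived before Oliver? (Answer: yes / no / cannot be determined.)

Chain the constraints: Ayaan → Chen → Oliver. Each link is directly stated, so Ayaan comes before Oliver.

yes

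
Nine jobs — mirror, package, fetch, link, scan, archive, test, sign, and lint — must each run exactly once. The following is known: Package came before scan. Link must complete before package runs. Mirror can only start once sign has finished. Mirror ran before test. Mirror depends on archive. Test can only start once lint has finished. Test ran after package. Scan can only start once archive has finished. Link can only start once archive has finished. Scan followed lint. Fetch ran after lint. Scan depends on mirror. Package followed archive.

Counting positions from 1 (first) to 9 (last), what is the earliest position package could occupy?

3

Archive and link must both come before package — 2 forced predecessors.
Nothing else is forced ahead of package, so its earliest slot is position 2 + 1 = 3.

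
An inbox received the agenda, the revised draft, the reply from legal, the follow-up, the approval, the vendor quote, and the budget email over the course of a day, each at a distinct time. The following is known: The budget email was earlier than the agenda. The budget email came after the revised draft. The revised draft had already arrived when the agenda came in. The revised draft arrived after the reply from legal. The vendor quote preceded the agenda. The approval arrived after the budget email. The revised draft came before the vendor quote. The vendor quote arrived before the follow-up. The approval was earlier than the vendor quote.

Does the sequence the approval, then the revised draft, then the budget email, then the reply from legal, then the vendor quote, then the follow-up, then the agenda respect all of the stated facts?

The constraints require the budget email before the approval, but in the proposed sequence the approval appears ahead of the budget email. That one violation is enough.

no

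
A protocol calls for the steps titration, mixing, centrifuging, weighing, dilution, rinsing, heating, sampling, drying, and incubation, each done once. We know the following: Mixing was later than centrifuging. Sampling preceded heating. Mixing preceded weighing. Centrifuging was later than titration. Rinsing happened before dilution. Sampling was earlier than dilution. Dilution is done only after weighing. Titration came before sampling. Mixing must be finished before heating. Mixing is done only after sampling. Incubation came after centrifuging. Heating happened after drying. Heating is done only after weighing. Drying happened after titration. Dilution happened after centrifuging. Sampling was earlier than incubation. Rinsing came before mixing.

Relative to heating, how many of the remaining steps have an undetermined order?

Forced before heating: centrifuging, drying, mixing, rinsing, sampling, titration, and weighing.
That leaves dilution and incubation with no forced order relative to heating — 2.

2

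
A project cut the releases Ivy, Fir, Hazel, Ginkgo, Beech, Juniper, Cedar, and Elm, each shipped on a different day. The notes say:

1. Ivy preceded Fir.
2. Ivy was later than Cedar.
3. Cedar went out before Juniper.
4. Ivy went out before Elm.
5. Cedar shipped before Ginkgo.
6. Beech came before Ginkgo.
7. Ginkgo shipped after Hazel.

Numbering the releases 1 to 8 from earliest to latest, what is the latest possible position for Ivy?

6

Ivy must come before Elm and Fir — 2 releases forced after it.
Everything else can be placed before Ivy in some valid order, so Ivy can sit as late as position 8 − 2 = 6.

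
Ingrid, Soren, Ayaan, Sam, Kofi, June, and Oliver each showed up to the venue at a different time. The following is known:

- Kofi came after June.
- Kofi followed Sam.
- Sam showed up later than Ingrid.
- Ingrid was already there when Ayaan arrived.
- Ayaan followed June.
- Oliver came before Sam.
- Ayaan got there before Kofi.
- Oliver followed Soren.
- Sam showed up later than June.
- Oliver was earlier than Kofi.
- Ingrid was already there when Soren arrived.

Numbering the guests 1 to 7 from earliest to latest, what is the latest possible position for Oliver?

Oliver must come before Kofi and Sam — 2 guests forced after them.
Everything else can be placed before Oliver in some valid order, so Oliver can sit as late as position 7 − 2 = 5.

5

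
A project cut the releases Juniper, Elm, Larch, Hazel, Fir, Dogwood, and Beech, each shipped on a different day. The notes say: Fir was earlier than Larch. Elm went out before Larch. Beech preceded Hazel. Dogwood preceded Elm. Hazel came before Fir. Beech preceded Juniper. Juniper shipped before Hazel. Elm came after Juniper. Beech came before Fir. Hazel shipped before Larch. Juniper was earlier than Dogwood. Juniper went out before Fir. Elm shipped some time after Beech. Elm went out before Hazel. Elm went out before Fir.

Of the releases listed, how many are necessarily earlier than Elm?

3

Directly stated before Elm: Beech, Dogwood, and Juniper.
That's Beech, Dogwood, and Juniper — 3 in all.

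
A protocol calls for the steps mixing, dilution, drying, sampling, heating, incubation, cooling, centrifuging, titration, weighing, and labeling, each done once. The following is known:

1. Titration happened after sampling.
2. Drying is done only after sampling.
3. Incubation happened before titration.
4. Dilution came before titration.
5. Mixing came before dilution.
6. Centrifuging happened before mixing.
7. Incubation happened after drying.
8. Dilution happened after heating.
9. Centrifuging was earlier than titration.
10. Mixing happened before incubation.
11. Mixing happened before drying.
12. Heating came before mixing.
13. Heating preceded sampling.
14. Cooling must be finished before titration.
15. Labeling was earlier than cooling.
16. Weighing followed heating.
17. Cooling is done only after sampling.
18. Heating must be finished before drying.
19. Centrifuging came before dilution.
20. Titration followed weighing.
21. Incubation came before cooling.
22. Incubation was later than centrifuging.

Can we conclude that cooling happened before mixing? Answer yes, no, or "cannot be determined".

no

Tracing the constraints gives mixing → incubation → cooling, so mixing must come before cooling.
That means cooling cannot be before mixing.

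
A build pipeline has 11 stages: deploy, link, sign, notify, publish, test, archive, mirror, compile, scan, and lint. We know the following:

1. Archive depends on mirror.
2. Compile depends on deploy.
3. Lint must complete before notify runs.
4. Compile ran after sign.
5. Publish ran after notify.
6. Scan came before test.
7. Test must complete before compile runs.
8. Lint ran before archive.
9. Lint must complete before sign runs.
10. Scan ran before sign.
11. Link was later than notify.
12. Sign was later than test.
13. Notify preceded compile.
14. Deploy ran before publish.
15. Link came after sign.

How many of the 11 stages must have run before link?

Directly stated before link: notify and sign.
Lint reaches link via lint → notify → link.
Scan reaches link via scan → sign → link.
Test reaches link via test → sign → link.
That's lint, notify, scan, sign, and test — 5 in all.

5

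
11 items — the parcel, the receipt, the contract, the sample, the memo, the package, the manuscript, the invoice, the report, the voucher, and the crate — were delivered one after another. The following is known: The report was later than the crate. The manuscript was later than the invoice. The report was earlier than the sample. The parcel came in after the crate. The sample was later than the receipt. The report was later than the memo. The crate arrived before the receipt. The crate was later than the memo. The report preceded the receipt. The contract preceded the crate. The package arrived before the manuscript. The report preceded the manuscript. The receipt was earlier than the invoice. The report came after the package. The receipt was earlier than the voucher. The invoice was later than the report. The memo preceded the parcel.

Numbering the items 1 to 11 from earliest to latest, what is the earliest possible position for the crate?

The contract and the memo must both come before the crate — 2 forced predecessors.
Nothing else is forced ahead of the crate, so its earliest slot is position 2 + 1 = 3.

3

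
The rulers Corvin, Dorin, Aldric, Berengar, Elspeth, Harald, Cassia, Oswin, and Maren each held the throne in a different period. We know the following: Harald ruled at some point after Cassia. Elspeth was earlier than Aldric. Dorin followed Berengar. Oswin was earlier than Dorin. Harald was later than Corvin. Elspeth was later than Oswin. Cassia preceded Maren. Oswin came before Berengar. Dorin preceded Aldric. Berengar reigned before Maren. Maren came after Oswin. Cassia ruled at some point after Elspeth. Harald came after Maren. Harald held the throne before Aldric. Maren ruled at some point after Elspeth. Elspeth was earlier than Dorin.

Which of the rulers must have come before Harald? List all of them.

Directly stated before Harald: Cassia, Corvin, and Maren.
Berengar reaches Harald via Berengar → Maren → Harald.
Elspeth reaches Harald via Elspeth → Cassia → Harald.
Oswin reaches Harald via Oswin → Maren → Harald.
No chain forces Aldric (or any of the others) ahead of Harald.

Berengar, Cassia, Corvin, Elspeth, Maren, Oswin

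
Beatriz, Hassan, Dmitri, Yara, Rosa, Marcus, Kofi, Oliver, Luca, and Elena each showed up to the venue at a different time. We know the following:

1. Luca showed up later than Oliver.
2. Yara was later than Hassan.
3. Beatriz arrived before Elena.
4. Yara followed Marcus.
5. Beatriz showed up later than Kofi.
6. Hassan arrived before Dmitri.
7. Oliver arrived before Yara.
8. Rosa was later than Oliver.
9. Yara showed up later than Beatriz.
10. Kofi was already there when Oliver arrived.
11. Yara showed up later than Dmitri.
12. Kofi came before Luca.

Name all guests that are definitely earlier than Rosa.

Directly stated before Rosa: Oliver.
Kofi reaches Rosa via Kofi → Oliver → Rosa.
No chain forces Dmitri (or any of the others) ahead of Rosa.

Kofi, Oliver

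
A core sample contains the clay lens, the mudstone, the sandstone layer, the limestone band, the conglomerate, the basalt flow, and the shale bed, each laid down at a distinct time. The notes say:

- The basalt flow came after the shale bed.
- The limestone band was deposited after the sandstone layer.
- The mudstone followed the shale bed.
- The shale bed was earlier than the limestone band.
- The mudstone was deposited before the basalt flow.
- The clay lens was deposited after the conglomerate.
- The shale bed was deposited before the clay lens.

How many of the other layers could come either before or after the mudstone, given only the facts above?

Forced before the mudstone: the shale bed; forced after the mudstone: the basalt flow.
That leaves the clay lens, the conglomerate, the limestone band, and the sandstone layer with no forced order relative to the mudstone — 4.

4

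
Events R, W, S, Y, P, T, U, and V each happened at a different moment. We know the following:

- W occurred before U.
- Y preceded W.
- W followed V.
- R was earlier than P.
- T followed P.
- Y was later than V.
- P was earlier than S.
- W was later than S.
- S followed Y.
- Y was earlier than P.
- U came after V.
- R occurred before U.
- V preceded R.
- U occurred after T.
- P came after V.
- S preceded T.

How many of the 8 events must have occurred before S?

4

Directly stated before S: P and Y.
R reaches S via R → P → S.
V reaches S via V → Y → S.
No chain forces W (or any of the others) ahead of S.
That's P, R, V, and Y — 4 in all.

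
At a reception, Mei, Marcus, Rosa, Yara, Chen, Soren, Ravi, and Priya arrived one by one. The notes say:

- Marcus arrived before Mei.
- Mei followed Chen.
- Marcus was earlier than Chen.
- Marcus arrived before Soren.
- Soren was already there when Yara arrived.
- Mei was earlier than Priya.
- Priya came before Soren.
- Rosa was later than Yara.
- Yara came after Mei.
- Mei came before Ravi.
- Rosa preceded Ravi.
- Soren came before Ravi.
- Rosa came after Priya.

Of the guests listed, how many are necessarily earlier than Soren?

Directly stated before Soren: Marcus and Priya.
Chen reaches Soren via Chen → Mei → Priya → Soren.
Mei reaches Soren via Mei → Priya → Soren.
No chain forces Rosa (or any of the others) ahead of Soren.
That's Chen, Marcus, Mei, and Priya — 4 in all.

4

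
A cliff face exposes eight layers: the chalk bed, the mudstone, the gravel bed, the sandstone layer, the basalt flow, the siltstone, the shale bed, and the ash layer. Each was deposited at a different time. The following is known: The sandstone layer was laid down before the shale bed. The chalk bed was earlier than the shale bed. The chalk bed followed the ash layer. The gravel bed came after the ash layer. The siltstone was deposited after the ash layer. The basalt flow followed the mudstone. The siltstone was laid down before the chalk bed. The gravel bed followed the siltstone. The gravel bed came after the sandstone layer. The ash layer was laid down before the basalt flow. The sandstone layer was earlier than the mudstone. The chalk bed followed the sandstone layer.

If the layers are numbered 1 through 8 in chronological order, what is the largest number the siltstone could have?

The siltstone must come before the chalk bed, the gravel bed, and the shale bed — 3 layers forced after it.
Everything else can be placed before the siltstone in some valid order, so the siltstone can sit as late as position 8 − 3 = 5.

5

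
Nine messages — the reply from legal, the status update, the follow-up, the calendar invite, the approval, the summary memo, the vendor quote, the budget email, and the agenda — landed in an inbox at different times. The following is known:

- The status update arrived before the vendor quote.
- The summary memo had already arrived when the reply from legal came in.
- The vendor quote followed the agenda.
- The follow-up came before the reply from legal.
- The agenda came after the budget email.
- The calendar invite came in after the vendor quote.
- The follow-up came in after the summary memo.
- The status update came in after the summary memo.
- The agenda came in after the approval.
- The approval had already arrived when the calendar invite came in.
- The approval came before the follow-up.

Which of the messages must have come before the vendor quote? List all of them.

the agenda, the approval, the budget email, the status update, the summary memo

Directly stated before the vendor quote: the agenda and the status update.
The approval reaches the vendor quote via the approval → the agenda → the vendor quote.
The budget email reaches the vendor quote via the budget email → the agenda → the vendor quote.
The summary memo reaches the vendor quote via the summary memo → the status update → the vendor quote.
No chain forces the follow-up (or any of the others) ahead of the vendor quote.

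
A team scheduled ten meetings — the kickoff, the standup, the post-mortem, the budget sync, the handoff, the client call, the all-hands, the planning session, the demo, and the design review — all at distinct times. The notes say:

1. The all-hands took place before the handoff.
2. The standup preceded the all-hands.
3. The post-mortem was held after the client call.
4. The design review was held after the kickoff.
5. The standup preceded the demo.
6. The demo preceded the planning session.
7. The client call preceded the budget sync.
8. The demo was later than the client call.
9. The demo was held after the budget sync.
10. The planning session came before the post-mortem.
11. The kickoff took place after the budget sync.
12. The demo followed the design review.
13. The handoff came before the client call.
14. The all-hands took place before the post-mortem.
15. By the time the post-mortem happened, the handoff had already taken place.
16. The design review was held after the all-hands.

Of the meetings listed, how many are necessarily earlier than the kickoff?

Directly stated before the kickoff: the budget sync.
The all-hands reaches the kickoff via the all-hands → the handoff → the client call → the budget sync → the kickoff.
The client call reaches the kickoff via the client call → the budget sync → the kickoff.
The handoff reaches the kickoff via the handoff → the client call → the budget sync → the kickoff.
Likewise the standup reaches the kickoff by chaining the stated constraints.
No chain forces the planning session (or any of the others) ahead of the kickoff.
That's the all-hands, the budget sync, the client call, the handoff, and the standup — 5 in all.

5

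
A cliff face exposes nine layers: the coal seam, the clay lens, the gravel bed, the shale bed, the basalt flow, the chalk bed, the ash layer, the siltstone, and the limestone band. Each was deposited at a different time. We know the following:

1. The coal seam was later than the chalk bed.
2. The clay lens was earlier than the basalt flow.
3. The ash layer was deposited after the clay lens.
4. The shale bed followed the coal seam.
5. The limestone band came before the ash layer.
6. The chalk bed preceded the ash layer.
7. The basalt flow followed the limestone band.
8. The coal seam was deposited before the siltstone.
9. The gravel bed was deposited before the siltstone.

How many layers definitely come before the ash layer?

3

Directly stated before the ash layer: the chalk bed, the clay lens, and the limestone band.
That's the chalk bed, the clay lens, and the limestone band — 3 in all.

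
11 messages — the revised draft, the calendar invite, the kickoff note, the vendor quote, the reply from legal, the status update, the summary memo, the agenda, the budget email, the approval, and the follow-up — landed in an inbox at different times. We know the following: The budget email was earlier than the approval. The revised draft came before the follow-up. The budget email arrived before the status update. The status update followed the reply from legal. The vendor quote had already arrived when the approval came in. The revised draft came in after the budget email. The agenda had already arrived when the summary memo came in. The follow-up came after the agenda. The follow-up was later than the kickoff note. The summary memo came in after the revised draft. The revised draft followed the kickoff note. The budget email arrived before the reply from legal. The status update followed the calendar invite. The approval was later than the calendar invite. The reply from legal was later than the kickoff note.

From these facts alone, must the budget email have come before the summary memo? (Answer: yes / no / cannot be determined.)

yes

Chain the constraints: the budget email → the revised draft → the summary memo. Each link is directly stated, so the budget email comes before the summary memo.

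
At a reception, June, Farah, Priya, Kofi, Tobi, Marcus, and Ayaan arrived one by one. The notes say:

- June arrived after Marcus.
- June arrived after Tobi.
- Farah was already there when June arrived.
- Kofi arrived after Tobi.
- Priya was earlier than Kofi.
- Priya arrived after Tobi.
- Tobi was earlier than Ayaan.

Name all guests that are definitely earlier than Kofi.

Directly stated before Kofi: Priya and Tobi.
No chain forces Ayaan (or any of the others) ahead of Kofi.

Priya, Tobi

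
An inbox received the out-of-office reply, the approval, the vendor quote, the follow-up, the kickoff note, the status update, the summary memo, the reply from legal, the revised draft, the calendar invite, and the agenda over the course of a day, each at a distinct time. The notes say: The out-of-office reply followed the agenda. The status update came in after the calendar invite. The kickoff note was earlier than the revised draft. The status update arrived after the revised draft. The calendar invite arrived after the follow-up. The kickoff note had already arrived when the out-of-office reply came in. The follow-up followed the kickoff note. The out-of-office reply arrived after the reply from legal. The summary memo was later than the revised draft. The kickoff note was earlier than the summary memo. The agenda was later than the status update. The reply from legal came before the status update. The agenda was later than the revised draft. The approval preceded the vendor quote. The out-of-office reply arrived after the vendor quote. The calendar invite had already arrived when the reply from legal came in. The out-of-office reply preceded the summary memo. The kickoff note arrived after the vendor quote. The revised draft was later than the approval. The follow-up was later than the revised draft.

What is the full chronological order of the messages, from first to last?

the approval, the vendor quote, the kickoff note, the revised draft, the follow-up, the calendar invite, the reply from legal, the status update, the agenda, the out-of-office reply, the summary memo

The constraints fix every adjacent pair, so only one ordering works:
the approval → the vendor quote → the kickoff note → the revised draft → the follow-up → the calendar invite → the reply from legal → the status update → the agenda → the out-of-office reply → the summary memo.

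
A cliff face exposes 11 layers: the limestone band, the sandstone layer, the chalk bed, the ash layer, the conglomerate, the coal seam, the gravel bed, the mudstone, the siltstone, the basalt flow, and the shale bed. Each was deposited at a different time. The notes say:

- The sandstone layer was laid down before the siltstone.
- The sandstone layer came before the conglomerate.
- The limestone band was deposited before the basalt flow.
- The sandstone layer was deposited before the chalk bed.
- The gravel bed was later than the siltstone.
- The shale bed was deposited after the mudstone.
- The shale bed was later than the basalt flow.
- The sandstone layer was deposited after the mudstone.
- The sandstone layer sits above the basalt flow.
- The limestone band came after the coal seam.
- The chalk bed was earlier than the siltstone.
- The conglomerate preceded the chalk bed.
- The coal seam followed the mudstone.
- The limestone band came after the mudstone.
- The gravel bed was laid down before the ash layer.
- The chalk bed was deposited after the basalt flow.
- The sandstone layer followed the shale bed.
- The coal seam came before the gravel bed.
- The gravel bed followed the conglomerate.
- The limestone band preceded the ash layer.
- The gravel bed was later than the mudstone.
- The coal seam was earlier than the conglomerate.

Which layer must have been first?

The mudstone has a chain of constraints placing it before every other layer, so the mudstone must be first.

the mudstone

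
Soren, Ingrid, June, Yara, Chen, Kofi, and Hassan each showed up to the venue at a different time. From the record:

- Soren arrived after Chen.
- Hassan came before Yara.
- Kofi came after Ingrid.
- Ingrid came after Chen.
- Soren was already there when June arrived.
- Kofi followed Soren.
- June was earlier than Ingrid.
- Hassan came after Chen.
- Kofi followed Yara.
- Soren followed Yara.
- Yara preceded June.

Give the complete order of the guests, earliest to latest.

The constraints fix every adjacent pair, so only one ordering works:
Chen → Hassan → Yara → Soren → June → Ingrid → Kofi.

Chen, Hassan, Yara, Soren, June, Ingrid, Kofi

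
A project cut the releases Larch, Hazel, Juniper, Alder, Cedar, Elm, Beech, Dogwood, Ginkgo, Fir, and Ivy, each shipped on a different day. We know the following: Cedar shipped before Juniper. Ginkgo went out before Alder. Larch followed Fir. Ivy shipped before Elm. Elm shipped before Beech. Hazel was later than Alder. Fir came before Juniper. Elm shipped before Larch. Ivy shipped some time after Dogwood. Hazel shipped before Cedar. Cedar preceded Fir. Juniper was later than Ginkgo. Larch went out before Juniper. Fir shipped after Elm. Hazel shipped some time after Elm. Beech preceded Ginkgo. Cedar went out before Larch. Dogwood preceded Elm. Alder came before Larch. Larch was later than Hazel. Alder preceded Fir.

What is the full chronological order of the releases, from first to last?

Dogwood, Ivy, Elm, Beech, Ginkgo, Alder, Hazel, Cedar, Fir, Larch, Juniper

The constraints fix every adjacent pair, so only one ordering works:
Dogwood → Ivy → Elm → Beech → Ginkgo → Alder → Hazel → Cedar → Fir → Larch → Juniper.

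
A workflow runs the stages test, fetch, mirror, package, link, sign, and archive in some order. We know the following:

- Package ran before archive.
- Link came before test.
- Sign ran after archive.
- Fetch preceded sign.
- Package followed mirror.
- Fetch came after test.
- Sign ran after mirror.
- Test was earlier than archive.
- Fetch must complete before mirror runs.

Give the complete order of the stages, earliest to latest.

link, test, fetch, mirror, package, archive, sign

The constraints fix every adjacent pair, so only one ordering works:
link → test → fetch → mirror → package → archive → sign.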